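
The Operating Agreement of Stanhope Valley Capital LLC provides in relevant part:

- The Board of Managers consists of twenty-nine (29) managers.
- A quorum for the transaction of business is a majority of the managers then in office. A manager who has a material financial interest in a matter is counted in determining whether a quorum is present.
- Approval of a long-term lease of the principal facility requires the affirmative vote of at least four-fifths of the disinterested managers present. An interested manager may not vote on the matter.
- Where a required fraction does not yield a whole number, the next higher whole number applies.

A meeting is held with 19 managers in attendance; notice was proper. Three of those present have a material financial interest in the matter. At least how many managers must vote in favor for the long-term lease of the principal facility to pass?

The long-term lease of the principal facility requires four-fifths of the disinterested managers present (19 − 3 = 16).
4/5 of 16 = 12.80, rounded up to 13.

13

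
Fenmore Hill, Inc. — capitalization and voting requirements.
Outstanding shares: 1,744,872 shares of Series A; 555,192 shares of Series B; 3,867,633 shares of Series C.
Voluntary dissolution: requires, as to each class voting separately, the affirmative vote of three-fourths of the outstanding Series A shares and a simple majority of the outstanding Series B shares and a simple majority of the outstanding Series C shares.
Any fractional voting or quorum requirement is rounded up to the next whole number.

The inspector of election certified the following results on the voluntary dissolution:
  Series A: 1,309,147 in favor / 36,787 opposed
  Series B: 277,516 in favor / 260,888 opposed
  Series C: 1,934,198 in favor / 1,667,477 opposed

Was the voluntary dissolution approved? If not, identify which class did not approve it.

Not approved — the Series B shares did not give the required vote.

Series A: 3/4 of 1744872 = 1308654; 1,308,654 required, 1,309,147 in favor — approved.
Series B: a majority of 555192 is 277597; 277,597 required, 277,516 in favor — not approved.
Series C: a majority of 3867633 is 1933817; 1,933,817 required, 1,934,198 in favor — approved.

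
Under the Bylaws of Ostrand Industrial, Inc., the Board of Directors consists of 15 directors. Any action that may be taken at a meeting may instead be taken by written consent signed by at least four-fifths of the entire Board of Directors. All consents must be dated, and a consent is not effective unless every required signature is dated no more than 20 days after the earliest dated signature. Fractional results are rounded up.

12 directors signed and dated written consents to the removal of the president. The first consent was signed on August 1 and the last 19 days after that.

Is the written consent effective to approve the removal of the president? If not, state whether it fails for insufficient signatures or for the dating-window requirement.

Signatures required: at least four-fifths of 15 — 4/5 of 15 = 12, so 12 needed; 12 signed. Sufficient.
Dating window: the latest signature is 19 days after the earliest; the limit is 20 days. Within the window.

Effective — both the signature and dating-window requirements are satisfied.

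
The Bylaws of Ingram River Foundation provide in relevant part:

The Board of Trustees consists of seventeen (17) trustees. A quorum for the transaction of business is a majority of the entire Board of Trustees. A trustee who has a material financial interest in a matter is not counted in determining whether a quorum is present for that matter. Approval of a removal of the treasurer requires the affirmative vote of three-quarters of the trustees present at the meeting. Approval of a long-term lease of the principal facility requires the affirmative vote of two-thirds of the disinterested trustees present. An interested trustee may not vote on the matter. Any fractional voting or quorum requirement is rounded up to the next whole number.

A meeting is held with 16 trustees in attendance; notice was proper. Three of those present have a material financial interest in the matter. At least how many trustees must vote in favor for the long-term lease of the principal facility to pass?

The long-term lease of the principal facility requires two-thirds of the disinterested trustees present (16 − 3 = 13).
2/3 of 13 = 8.67, rounded up to 9.

9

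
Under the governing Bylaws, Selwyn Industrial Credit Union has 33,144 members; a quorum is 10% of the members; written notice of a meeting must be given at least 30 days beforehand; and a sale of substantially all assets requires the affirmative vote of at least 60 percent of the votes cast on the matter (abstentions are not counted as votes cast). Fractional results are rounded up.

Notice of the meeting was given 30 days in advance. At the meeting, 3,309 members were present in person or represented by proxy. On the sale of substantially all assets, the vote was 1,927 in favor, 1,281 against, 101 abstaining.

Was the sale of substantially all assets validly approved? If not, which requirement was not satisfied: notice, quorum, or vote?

Notice: 30 days given; 30 required. Satisfied.
Quorum: 10% of 33,144 = 3,314.40, rounded up to 3,315; 3,309 present. Not satisfied.
Vote: requires three-fifths of the votes cast (3,309 − 101 abstaining = 3,208); 3/5 of 3208 = 1924.80, rounded up to 1925, so 1,925 needed; 1,927 in favor. Satisfied.

Invalid — quorum requirement not satisfied.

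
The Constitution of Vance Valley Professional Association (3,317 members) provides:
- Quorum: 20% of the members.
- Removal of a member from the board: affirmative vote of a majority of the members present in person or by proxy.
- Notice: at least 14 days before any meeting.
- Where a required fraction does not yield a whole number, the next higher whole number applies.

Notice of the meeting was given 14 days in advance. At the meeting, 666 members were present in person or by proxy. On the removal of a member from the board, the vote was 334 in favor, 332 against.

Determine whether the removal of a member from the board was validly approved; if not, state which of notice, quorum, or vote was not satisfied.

Valid — all requirements satisfied.

Notice: 14 days given; 14 required. Satisfied.
Quorum: 20% of 3,317 = 663.40, rounded up to 664; 666 present. Satisfied.
Vote: requires a majority of those present (666); a majority of 666 is 334, so 334 needed; 334 in favor. Satisfied.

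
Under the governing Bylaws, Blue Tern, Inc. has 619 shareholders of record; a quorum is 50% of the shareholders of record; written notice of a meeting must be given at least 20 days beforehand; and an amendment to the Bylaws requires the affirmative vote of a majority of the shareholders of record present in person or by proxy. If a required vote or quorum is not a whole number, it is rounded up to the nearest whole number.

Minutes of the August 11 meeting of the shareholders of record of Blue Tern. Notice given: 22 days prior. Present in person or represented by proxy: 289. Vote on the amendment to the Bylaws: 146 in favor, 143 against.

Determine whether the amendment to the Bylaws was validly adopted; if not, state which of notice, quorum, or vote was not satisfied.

Invalid — quorum requirement not satisfied.

Notice: 22 days given; 20 required. Satisfied.
Quorum: 50% of 619 = 309.50, rounded up to 310; 289 present. Not satisfied.
Vote: requires a majority of those present (289); a majority of 289 is 145, so 145 needed; 146 in favor. Satisfied.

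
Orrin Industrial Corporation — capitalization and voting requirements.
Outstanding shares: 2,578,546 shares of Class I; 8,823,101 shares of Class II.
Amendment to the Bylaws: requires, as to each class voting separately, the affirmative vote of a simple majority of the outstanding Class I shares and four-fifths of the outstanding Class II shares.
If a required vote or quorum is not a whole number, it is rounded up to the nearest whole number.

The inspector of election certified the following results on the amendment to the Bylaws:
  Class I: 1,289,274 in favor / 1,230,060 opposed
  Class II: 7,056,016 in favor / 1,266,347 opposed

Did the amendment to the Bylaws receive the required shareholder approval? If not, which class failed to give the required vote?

Class I: a majority of 2578546 is 1289274; 1,289,274 required, 1,289,274 in favor — approved.
Class II: 4/5 of 8823101 = 7058480.80, rounded up to 7058481; 7,058,481 required, 7,056,016 in favor — not approved.

Not approved — the Class II shares did not give the required vote.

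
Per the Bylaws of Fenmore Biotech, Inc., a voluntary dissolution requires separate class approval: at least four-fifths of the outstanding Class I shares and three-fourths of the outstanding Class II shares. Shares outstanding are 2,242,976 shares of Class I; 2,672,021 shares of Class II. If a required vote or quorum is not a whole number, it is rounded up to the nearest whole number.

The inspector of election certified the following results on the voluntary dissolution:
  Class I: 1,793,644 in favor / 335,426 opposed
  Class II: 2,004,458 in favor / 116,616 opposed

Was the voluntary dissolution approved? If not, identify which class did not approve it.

Class I: 4/5 of 2242976 = 1794380.80, rounded up to 1794381; 1,794,381 required, 1,793,644 in favor — not approved.
Class II: 3/4 of 2672021 = 2004015.75, rounded up to 2004016; 2,004,016 required, 2,004,458 in favor — approved.

Not approved — the Class I shares did not give the required vote.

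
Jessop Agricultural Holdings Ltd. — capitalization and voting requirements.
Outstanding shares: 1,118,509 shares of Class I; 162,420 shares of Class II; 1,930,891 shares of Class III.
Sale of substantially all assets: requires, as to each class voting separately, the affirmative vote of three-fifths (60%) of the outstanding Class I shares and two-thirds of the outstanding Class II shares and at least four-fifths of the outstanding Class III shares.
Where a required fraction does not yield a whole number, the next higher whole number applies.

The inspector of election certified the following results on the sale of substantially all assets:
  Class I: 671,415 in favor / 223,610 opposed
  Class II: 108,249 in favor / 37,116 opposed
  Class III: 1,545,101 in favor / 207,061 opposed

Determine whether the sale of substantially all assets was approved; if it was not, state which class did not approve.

Class I: 3/5 of 1118509 = 671105.40, rounded up to 671106; 671,106 required, 671,415 in favor — approved.
Class II: 2/3 of 162420 = 108280; 108,280 required, 108,249 in favor — not approved.
Class III: 4/5 of 1930891 = 1544712.80, rounded up to 1544713; 1,544,713 required, 1,545,101 in favor — approved.

Not approved — the Class II shares did not give the required vote.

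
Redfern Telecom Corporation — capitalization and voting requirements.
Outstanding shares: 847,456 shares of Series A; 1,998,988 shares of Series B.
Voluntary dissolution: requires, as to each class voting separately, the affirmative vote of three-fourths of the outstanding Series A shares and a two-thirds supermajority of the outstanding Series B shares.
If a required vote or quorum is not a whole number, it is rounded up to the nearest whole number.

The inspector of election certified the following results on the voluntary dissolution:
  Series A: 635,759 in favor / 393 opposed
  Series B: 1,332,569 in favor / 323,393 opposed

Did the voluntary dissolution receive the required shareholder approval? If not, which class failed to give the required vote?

Not approved — the Series B shares did not give the required vote.

Series A: 3/4 of 847456 = 635592; 635,592 required, 635,759 in favor — approved.
Series B: 2/3 of 1998988 = 1332658.67, rounded up to 1332659; 1,332,659 required, 1,332,569 in favor — not approved.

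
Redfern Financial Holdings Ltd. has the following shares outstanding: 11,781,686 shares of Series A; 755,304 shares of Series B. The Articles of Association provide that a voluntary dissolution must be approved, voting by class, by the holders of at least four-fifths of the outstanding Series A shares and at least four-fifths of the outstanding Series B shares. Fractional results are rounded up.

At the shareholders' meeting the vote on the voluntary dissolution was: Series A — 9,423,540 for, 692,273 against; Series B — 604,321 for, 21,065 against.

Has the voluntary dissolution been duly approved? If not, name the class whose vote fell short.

Series A: 4/5 of 11781686 = 9425348.80, rounded up to 9425349; 9,425,349 required, 9,423,540 in favor — not approved.
Series B: 4/5 of 755304 = 604243.20, rounded up to 604244; 604,244 required, 604,321 in favor — approved.

Not approved — the Series A shares did not give the required vote.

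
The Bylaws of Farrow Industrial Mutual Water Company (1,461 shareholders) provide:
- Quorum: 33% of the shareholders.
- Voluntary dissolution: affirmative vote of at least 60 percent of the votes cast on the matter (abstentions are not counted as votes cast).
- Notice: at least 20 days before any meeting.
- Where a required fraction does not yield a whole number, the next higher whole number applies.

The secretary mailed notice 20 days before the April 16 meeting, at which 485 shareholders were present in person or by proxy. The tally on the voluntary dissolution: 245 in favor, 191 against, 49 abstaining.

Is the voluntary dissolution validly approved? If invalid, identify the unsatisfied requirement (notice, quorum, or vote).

Notice: 20 days given; 20 required. Satisfied.
Quorum: 33% of 1,461 = 482.13, rounded up to 483; 485 present. Satisfied.
Vote: requires three-fifths of the votes cast (485 − 49 abstaining = 436); 3/5 of 436 = 261.60, rounded up to 262, so 262 needed; 245 in favor. Not satisfied.

Invalid — vote requirement not satisfied.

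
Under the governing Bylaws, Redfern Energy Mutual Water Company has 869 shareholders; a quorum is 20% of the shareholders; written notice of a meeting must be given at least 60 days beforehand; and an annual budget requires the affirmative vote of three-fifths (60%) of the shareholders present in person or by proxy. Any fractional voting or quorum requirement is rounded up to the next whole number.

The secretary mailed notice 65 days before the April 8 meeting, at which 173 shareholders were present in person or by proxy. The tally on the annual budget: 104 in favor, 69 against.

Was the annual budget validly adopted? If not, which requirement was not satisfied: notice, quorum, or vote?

Notice: 65 days given; 60 required. Satisfied.
Quorum: 20% of 869 = 173.80, rounded up to 174; 173 present. Not satisfied.
Vote: requires three-fifths of those present (173); 3/5 of 173 = 103.80, rounded up to 104, so 104 needed; 104 in favor. Satisfied.

Invalid — quorum requirement not satisfied.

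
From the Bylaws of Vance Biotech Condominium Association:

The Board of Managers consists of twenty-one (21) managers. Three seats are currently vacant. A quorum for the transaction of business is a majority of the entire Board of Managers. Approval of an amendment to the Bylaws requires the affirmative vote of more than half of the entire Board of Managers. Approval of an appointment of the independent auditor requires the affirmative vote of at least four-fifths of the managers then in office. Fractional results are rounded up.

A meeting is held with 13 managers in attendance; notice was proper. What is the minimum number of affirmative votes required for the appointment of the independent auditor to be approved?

The appointment of the independent auditor requires four-fifths of the managers then in office (18).
4/5 of 18 = 14.40, rounded up to 15.
(Only 13 can vote, so the appointment of the independent auditor cannot pass at this meeting, but the required vote is still 15.)

15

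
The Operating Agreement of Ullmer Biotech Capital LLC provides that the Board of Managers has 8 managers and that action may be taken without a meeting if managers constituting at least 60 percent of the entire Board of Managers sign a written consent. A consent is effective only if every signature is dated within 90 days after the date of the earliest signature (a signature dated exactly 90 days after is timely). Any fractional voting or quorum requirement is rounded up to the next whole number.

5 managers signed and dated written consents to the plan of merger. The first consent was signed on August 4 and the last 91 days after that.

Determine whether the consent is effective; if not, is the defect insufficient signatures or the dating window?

Signatures required: at least 60 percent of 8 — 3/5 of 8 = 4.80, rounded up to 5, so 5 needed; 5 signed. Sufficient.
Dating window: the latest signature is 91 days after the earliest; the limit is 90 days. Outside the window.

Not effective — dating-window requirement not satisfied.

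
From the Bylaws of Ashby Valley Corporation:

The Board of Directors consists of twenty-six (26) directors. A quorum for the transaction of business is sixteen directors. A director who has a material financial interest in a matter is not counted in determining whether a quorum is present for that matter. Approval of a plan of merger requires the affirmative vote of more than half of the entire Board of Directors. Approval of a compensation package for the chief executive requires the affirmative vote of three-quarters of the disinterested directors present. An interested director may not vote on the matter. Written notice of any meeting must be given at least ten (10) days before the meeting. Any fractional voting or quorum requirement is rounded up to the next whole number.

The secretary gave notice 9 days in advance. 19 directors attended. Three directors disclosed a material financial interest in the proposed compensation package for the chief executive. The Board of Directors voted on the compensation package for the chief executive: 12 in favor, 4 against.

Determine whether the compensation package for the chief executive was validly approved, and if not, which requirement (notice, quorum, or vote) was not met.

Invalid — notice requirement not satisfied.

Notice: 9 days given; 10 required (9 < 10). Not satisfied.
Quorum: 19 present, but the 3 interested directors do not count, leaving 16. Quorum is 16. Satisfied.
Vote: the compensation package for the chief executive requires three-fourths of the disinterested directors present (19 − 3 = 16). 3/4 of 16 = 12, so 12 affirmative votes are needed; 12 voted in favor. Satisfied.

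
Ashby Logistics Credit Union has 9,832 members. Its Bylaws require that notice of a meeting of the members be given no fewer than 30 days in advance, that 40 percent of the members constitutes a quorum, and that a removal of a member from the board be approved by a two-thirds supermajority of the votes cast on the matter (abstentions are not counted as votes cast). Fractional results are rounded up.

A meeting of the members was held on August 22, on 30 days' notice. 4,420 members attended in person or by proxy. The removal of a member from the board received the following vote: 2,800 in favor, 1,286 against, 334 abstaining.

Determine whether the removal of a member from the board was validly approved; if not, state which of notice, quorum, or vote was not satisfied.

Notice: 30 days given; 30 required. Satisfied.
Quorum: 40% of 9,832 = 3,932.80, rounded up to 3,933; 4,420 present. Satisfied.
Vote: requires two-thirds of the votes cast (4,420 − 334 abstaining = 4,086); 2/3 of 4086 = 2724, so 2,724 needed; 2,800 in favor. Satisfied.

Valid — all requirements satisfied.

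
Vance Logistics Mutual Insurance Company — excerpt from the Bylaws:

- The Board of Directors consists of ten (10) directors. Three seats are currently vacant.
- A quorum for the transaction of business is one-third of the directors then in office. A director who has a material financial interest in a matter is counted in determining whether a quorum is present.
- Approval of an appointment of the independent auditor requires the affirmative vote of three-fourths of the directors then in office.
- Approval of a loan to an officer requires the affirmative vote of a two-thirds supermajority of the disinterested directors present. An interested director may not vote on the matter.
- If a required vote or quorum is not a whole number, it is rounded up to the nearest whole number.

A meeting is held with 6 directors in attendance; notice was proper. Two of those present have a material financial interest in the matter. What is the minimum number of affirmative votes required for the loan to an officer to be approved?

The loan to an officer requires two-thirds of the disinterested directors present (6 − 2 = 4).
2/3 of 4 = 2.67, rounded up to 3.

3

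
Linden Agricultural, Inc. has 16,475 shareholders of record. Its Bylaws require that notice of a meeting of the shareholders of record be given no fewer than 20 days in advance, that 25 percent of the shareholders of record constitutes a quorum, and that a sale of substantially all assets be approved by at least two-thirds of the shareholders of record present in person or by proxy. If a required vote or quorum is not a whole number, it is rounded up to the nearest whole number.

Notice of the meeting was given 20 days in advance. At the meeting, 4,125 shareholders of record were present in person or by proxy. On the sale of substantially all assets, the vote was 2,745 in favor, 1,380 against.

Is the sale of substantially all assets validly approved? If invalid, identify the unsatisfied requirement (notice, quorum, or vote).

Invalid — vote requirement not satisfied.

Notice: 20 days given; 20 required. Satisfied.
Quorum: 25% of 16,475 = 4,118.75, rounded up to 4,119; 4,125 present. Satisfied.
Vote: requires two-thirds of those present (4,125); 2/3 of 4125 = 2750, so 2,750 needed; 2,745 in favor. Not satisfied.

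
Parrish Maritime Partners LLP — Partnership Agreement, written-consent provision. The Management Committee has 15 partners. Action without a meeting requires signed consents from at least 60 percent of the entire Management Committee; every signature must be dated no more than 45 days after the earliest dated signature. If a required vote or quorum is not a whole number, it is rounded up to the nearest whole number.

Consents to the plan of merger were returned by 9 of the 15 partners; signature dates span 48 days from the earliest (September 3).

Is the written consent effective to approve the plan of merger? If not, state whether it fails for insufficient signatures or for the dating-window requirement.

Not effective — dating-window requirement not satisfied.

Signatures required: at least 60 percent of 15 — 3/5 of 15 = 9, so 9 needed; 9 signed. Sufficient.
Dating window: the latest signature is 48 days after the earliest; the limit is 45 days. Outside the window.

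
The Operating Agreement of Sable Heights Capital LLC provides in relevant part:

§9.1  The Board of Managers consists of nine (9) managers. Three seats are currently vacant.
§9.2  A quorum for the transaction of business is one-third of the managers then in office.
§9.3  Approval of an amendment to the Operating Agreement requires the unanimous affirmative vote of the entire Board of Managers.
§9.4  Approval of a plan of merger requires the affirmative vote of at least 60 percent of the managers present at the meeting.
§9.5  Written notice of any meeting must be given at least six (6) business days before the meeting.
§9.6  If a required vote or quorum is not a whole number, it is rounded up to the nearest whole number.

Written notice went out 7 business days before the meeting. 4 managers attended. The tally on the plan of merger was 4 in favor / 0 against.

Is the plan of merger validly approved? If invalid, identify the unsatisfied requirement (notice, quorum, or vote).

Valid — all requirements satisfied.

Notice: 7 business days given; 6 required (7 ≥ 6). Satisfied.
Quorum: 4 present; quorum is 2. Satisfied.
Vote: the plan of merger requires three-fifths of the managers present (4). 3/5 of 4 = 2.40, rounded up to 3, so 3 affirmative votes are needed; 4 voted in favor. Satisfied.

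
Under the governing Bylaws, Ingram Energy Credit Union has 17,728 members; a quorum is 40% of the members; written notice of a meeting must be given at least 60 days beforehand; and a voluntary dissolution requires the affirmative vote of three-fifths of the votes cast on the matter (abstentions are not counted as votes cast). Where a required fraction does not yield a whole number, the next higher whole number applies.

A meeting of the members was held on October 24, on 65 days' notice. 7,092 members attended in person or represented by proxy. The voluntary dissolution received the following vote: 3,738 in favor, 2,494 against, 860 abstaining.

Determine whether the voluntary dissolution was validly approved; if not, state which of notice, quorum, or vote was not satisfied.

Invalid — vote requirement not satisfied.

Notice: 65 days given; 60 required. Satisfied.
Quorum: 40% of 17,728 = 7,091.20, rounded up to 7,092; 7,092 present. Satisfied.
Vote: requires three-fifths of the votes cast (7,092 − 860 abstaining = 6,232); 3/5 of 6232 = 3739.20, rounded up to 3740, so 3,740 needed; 3,738 in favor. Not satisfied.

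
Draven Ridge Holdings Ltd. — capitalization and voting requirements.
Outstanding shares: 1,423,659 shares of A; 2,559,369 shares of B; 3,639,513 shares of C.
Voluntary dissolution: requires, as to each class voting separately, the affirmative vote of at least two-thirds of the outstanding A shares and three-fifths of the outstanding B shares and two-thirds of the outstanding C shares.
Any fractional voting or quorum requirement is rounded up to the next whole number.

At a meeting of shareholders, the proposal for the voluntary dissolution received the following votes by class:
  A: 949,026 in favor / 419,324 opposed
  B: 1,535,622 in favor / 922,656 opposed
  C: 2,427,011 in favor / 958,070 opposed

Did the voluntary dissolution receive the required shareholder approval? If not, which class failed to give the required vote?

Not approved — the A shares did not give the required vote.

A: 2/3 of 1423659 = 949106; 949,106 required, 949,026 in favor — not approved.
B: 3/5 of 2559369 = 1535621.40, rounded up to 1535622; 1,535,622 required, 1,535,622 in favor — approved.
C: 2/3 of 3639513 = 2426342; 2,426,342 required, 2,427,011 in favor — approved.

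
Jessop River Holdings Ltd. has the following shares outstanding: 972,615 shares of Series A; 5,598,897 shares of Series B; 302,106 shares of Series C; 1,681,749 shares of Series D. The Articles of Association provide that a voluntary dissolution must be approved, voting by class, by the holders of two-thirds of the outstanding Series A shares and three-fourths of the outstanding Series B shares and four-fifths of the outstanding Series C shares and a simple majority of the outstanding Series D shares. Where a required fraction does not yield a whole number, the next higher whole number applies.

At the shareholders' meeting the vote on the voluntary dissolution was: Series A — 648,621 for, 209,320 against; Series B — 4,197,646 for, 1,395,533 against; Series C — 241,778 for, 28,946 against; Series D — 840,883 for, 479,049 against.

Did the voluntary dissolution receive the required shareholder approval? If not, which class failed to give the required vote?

Not approved — the Series B shares did not give the required vote.

Series A: 2/3 of 972615 = 648410; 648,410 required, 648,621 in favor — approved.
Series B: 3/4 of 5598897 = 4199172.75, rounded up to 4199173; 4,199,173 required, 4,197,646 in favor — not approved.
Series C: 4/5 of 302106 = 241684.80, rounded up to 241685; 241,685 required, 241,778 in favor — approved.
Series D: a majority of 1681749 is 840875; 840,875 required, 840,883 in favor — approved.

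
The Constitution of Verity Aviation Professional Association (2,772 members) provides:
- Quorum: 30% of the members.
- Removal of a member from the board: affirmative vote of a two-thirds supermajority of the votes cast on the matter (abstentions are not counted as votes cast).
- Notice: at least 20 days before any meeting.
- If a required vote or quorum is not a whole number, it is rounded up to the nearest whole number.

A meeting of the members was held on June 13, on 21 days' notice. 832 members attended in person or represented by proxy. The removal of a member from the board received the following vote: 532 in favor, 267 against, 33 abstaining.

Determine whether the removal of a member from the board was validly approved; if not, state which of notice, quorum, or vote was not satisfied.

Notice: 21 days given; 20 required. Satisfied.
Quorum: 30% of 2,772 = 831.60, rounded up to 832; 832 present. Satisfied.
Vote: requires two-thirds of the votes cast (832 − 33 abstaining = 799); 2/3 of 799 = 532.67, rounded up to 533, so 533 needed; 532 in favor. Not satisfied.

Invalid — vote requirement not satisfied.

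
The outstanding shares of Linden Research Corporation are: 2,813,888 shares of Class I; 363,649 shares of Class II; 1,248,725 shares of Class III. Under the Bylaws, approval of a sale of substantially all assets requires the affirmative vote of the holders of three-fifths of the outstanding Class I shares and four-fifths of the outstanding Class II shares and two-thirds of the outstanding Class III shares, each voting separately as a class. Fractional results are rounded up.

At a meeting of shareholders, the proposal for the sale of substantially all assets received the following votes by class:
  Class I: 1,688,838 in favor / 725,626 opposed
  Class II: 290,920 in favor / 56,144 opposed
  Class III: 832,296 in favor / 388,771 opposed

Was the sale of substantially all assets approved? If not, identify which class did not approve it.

Not approved — the Class III shares did not give the required vote.

Class I: 3/5 of 2813888 = 1688332.80, rounded up to 1688333; 1,688,333 required, 1,688,838 in favor — approved.
Class II: 4/5 of 363649 = 290919.20, rounded up to 290920; 290,920 required, 290,920 in favor — approved.
Class III: 2/3 of 1248725 = 832483.33, rounded up to 832484; 832,484 required, 832,296 in favor — not approved.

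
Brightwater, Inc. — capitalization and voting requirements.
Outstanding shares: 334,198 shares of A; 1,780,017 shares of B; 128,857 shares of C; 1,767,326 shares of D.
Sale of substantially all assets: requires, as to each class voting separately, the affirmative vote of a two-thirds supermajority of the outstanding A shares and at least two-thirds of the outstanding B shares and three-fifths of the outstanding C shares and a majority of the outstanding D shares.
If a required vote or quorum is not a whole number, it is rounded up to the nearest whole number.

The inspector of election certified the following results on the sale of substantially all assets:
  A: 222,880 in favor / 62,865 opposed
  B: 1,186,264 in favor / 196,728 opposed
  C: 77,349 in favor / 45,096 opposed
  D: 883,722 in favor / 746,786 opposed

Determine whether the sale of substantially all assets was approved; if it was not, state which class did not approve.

A: 2/3 of 334198 = 222798.67, rounded up to 222799; 222,799 required, 222,880 in favor — approved.
B: 2/3 of 1780017 = 1186678; 1,186,678 required, 1,186,264 in favor — not approved.
C: 3/5 of 128857 = 77314.20, rounded up to 77315; 77,315 required, 77,349 in favor — approved.
D: a majority of 1767326 is 883664; 883,664 required, 883,722 in favor — approved.

Not approved — the B shares did not give the required vote.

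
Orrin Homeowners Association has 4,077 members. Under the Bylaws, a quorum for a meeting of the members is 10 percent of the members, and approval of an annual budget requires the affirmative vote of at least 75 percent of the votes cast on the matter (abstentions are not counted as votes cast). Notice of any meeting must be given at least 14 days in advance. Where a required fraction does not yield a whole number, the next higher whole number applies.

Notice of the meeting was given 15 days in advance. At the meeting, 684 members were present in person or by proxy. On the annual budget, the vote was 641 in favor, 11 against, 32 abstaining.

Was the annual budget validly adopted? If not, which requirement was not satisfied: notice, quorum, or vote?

Valid — all requirements satisfied.

Notice: 15 days given; 14 required. Satisfied.
Quorum: 10% of 4,077 = 407.70, rounded up to 408; 684 present. Satisfied.
Vote: requires three-fourths of the votes cast (684 − 32 abstaining = 652); 3/4 of 652 = 489, so 489 needed; 641 in favor. Satisfied.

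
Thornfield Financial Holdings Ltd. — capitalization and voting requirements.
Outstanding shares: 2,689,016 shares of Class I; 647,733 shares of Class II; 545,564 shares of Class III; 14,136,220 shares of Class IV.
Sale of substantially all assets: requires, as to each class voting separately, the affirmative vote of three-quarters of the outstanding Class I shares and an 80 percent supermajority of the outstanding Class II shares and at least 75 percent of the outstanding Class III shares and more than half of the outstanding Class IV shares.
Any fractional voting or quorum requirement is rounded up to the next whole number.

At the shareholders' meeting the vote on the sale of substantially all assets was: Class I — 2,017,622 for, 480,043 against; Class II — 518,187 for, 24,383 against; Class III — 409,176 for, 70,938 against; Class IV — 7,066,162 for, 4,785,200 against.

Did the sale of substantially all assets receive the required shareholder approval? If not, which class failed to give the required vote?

Class I: 3/4 of 2689016 = 2016762; 2,016,762 required, 2,017,622 in favor — approved.
Class II: 4/5 of 647733 = 518186.40, rounded up to 518187; 518,187 required, 518,187 in favor — approved.
Class III: 3/4 of 545564 = 409173; 409,173 required, 409,176 in favor — approved.
Class IV: a majority of 14136220 is 7068111; 7,068,111 required, 7,066,162 in favor — not approved.

Not approved — the Class IV shares did not give the required vote.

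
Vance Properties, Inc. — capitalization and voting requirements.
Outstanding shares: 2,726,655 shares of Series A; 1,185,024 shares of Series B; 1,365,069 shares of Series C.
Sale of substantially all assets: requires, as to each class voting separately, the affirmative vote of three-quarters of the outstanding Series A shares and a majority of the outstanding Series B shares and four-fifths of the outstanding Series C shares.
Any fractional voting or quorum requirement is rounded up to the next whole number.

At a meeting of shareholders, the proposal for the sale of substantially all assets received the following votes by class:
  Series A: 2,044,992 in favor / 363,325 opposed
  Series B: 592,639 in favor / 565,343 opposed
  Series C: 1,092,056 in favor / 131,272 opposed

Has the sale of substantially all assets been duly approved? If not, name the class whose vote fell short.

Approved — every class gave the required vote.

Series A: 3/4 of 2726655 = 2044991.25, rounded up to 2044992; 2,044,992 required, 2,044,992 in favor — approved.
Series B: a majority of 1185024 is 592513; 592,513 required, 592,639 in favor — approved.
Series C: 4/5 of 1365069 = 1092055.20, rounded up to 1092056; 1,092,056 required, 1,092,056 in favor — approved.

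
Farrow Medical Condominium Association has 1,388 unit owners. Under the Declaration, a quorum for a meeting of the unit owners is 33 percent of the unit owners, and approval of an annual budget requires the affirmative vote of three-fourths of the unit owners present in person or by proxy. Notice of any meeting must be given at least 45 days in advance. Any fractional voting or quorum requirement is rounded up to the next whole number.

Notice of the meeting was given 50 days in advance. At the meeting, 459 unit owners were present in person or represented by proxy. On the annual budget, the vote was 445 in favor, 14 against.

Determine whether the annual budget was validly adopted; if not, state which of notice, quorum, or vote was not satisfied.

Valid — all requirements satisfied.

Notice: 50 days given; 45 required. Satisfied.
Quorum: 33% of 1,388 = 458.04, rounded up to 459; 459 present. Satisfied.
Vote: requires three-fourths of those present (459); 3/4 of 459 = 344.25, rounded up to 345, so 345 needed; 445 in favor. Satisfied.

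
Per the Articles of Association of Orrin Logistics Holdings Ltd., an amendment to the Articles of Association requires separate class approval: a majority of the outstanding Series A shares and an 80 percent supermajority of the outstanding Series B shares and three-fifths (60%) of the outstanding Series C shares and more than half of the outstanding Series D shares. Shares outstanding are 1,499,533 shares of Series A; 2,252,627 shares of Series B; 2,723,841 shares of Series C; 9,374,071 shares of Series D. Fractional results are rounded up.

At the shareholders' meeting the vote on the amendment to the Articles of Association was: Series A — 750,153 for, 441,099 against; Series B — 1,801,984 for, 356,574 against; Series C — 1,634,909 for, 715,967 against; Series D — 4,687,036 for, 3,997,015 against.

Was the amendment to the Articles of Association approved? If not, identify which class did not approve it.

Series A: a majority of 1499533 is 749767; 749,767 required, 750,153 in favor — approved.
Series B: 4/5 of 2252627 = 1802101.60, rounded up to 1802102; 1,802,102 required, 1,801,984 in favor — not approved.
Series C: 3/5 of 2723841 = 1634304.60, rounded up to 1634305; 1,634,305 required, 1,634,909 in favor — approved.
Series D: a majority of 9374071 is 4687036; 4,687,036 required, 4,687,036 in favor — approved.

Not approved — the Series B shares did not give the required vote.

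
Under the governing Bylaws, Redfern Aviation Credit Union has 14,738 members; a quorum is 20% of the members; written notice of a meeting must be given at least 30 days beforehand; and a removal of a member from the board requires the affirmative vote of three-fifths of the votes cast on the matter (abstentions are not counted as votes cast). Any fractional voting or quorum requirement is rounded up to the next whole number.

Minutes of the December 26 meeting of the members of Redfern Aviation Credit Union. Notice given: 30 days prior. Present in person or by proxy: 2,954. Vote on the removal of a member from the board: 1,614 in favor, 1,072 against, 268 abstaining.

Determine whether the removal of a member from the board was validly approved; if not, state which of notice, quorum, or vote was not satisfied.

Notice: 30 days given; 30 required. Satisfied.
Quorum: 20% of 14,738 = 2,947.60, rounded up to 2,948; 2,954 present. Satisfied.
Vote: requires three-fifths of the votes cast (2,954 − 268 abstaining = 2,686); 3/5 of 2686 = 1611.60, rounded up to 1612, so 1,612 needed; 1,614 in favor. Satisfied.

Valid — all requirements satisfied.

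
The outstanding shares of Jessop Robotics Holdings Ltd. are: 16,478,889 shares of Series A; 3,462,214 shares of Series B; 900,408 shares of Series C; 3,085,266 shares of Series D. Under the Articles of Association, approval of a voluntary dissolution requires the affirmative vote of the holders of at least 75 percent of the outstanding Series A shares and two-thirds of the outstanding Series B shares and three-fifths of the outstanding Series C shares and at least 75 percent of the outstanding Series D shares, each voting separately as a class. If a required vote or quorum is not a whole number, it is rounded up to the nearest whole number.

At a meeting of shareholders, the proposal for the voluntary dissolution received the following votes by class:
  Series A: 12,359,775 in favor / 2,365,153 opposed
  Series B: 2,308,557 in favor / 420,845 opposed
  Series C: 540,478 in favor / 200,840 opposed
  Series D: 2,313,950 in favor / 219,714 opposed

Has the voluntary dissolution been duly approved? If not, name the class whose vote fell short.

Series A: 3/4 of 16478889 = 12359166.75, rounded up to 12359167; 12,359,167 required, 12,359,775 in favor — approved.
Series B: 2/3 of 3462214 = 2308142.67, rounded up to 2308143; 2,308,143 required, 2,308,557 in favor — approved.
Series C: 3/5 of 900408 = 540244.80, rounded up to 540245; 540,245 required, 540,478 in favor — approved.
Series D: 3/4 of 3085266 = 2313949.50, rounded up to 2313950; 2,313,950 required, 2,313,950 in favor — approved.

Approved — every class gave the required vote.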